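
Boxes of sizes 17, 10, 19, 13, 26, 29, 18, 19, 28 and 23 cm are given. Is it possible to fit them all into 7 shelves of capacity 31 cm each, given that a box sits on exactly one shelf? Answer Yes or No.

Total = 202 cm; ⌈202/31⌉ = 7.
8 boxes each exceed half the capacity and cannot share a shelf, forcing at least 8 shelves.
At least 8 shelves are required, but only 7 are allowed.

No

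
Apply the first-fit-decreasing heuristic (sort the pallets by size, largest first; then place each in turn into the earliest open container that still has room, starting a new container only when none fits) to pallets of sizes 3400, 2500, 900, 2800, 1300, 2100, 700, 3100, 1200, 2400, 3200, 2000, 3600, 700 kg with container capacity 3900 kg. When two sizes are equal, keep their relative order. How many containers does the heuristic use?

Sorted descending: 3600, 3400, 3200, 3100, 2800, 2500, 2400, 2100, 2000, 1300, 1200, 900, 700, 700.
  3600 → container 1 (new)  [load 3600/3900]
  3400 → container 2 (new)  [load 3400/3900]
  3200 → container 3 (new)  [load 3200/3900]
  3100 → container 4 (new)  [load 3100/3900]
  2800 → container 5 (new)  [load 2800/3900]
  2500 → container 6 (new)  [load 2500/3900]
  2400 → container 7 (new)  [load 2400/3900]
  2100 → container 8 (new)  [load 2100/3900]
  2000 → container 9 (new)  [load 2000/3900]
  1300 → container 6  [load 3800/3900]
  1200 → container 7  [load 3600/3900]
  900 → container 5  [load 3700/3900]
  700 → container 3  [load 3900/3900]
  700 → container 4  [load 3800/3900]
9 containers opened.

9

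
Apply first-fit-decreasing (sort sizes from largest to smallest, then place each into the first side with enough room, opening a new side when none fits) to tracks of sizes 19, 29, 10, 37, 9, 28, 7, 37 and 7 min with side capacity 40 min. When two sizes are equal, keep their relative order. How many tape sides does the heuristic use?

5

Sorted descending: 37, 37, 29, 28, 19, 10, 9, 7, 7.
  37 → side 1 (new)  [load 37/40]
  37 → side 2 (new)  [load 37/40]
  29 → side 3 (new)  [load 29/40]
  28 → side 4 (new)  [load 28/40]
  19 → side 5 (new)  [load 19/40]
  10 → side 3  [load 39/40]
  9 → side 4  [load 37/40]
  7 → side 5  [load 26/40]
  7 → side 5  [load 33/40]
5 tape sides opened.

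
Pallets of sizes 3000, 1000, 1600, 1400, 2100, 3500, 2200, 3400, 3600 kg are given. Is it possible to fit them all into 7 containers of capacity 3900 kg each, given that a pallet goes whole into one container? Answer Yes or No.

A valid assignment using 7 containers:
  container 1: 3600 = 3600
  container 2: 3500 = 3500
  container 3: 3400 = 3400
  container 4: 3000 = 3000
  container 5: 2200 + 1600 = 3800
  container 6: 2100 + 1400 = 3500
  container 7: 1000 = 1000
Every load is within 3900 kg, so 7 containers suffice.

Yes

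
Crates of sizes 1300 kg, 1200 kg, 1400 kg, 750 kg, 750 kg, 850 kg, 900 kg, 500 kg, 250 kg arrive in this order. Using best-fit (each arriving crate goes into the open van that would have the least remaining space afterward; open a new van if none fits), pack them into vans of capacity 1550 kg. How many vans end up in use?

  1300 → van 1 (new)  [load 1300/1550]
  1200 → van 2 (new)  [load 1200/1550]
  1400 → van 3 (new)  [load 1400/1550]
  750 → van 4 (new)  [load 750/1550]
  750 → van 4  [load 1500/1550]
  850 → van 5 (new)  [load 850/1550]
  900 → van 6 (new)  [load 900/1550]
  500 → van 6  [load 1400/1550]
  250 → van 1  [load 1550/1550]
6 vans opened.

6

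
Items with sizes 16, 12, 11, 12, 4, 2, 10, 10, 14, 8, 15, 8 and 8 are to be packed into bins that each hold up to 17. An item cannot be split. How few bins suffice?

10

Total = 16 + 15 + 14 + 12 + 12 + 11 + 10 + 10 + 8 + 8 + 8 + 4 + 2 = 130.
Lower bound: ⌈130/17⌉ = 8 bins.
A packing using 10 bins:
  bin 1: 16 = 16
  bin 2: 15 + 2 = 17
  bin 3: 14 = 14
  bin 4: 12 + 4 = 16
  bin 5: 12 = 12
  bin 6: 11 = 11
  bin 7: 10 = 10
  bin 8: 10 = 10
  bin 9: 8 + 8 = 16
  bin 10: 8 = 8
No arrangement into 9 bins stays within capacity, so 10 is optimal.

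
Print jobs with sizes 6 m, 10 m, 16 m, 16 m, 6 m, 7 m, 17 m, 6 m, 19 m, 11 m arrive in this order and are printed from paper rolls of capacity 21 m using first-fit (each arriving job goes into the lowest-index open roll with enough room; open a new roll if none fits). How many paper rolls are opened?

  6 → roll 1 (new)  [load 6/21]
  10 → roll 1  [load 16/21]
  16 → roll 2 (new)  [load 16/21]
  16 → roll 3 (new)  [load 16/21]
  6 → roll 4 (new)  [load 6/21]
  7 → roll 4  [load 13/21]
  17 → roll 5 (new)  [load 17/21]
  6 → roll 4  [load 19/21]
  19 → roll 6 (new)  [load 19/21]
  11 → roll 7 (new)  [load 11/21]
7 paper rolls opened.

7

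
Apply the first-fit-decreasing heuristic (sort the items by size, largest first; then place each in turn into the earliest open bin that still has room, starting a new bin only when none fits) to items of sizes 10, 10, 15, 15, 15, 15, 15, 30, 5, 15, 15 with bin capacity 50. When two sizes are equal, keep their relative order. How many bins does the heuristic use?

4

Sorted descending: 30, 15, 15, 15, 15, 15, 15, 15, 10, 10, 5.
  30 → bin 1 (new)  [load 30/50]
  15 → bin 1  [load 45/50]
  15 → bin 2 (new)  [load 15/50]
  15 → bin 2  [load 30/50]
  15 → bin 2  [load 45/50]
  15 → bin 3 (new)  [load 15/50]
  15 → bin 3  [load 30/50]
  15 → bin 3  [load 45/50]
  10 → bin 4 (new)  [load 10/50]
  10 → bin 4  [load 20/50]
  5 → bin 1  [load 50/50]
4 bins opened.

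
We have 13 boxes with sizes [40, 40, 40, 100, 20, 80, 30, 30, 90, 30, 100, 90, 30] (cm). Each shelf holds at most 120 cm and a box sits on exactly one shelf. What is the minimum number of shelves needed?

7

Total = 100 + 100 + 90 + 90 + 80 + 40 + 40 + 40 + 30 + 30 + 30 + 30 + 20 = 720 cm.
Lower bound: ⌈720/120⌉ = 6 shelves.
A packing using 7 shelves:
  shelf 1: 100 + 20 = 120
  shelf 2: 100 = 100
  shelf 3: 90 + 30 = 120
  shelf 4: 90 + 30 = 120
  shelf 5: 80 + 40 = 120
  shelf 6: 40 + 40 + 30 = 110
  shelf 7: 30 = 30
No arrangement into 6 shelves stays within capacity, so 7 is optimal.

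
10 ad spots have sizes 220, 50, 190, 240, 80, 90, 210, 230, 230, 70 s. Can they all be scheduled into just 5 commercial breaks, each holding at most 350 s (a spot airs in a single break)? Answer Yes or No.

Total = 1610 s; ⌈1610/350⌉ = 5.
6 ad spots each exceed half the capacity and cannot share a break, forcing at least 6 commercial breaks.
At least 6 commercial breaks are required, but only 5 are allowed.

No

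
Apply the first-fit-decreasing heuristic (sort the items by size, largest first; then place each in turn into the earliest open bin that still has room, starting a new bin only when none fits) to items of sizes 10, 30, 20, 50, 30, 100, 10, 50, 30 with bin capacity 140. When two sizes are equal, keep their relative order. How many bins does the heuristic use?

Sorted descending: 100, 50, 50, 30, 30, 30, 20, 10, 10.
  100 → bin 1 (new)  [load 100/140]
  50 → bin 2 (new)  [load 50/140]
  50 → bin 2  [load 100/140]
  30 → bin 1  [load 130/140]
  30 → bin 2  [load 130/140]
  30 → bin 3 (new)  [load 30/140]
  20 → bin 3  [load 50/140]
  10 → bin 1  [load 140/140]
  10 → bin 2  [load 140/140]
3 bins opened.

3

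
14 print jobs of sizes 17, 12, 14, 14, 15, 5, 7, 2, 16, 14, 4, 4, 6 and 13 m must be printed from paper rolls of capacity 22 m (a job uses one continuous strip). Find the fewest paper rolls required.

8

Total = 17 + 16 + 15 + 14 + 14 + 14 + 13 + 12 + 7 + 6 + 5 + 4 + 4 + 2 = 143 m.
Lower bound: ⌈143/22⌉ = 7 paper rolls.
Also, 8 print jobs each exceed 11 m, and no two of those can share a roll, so at least 8 paper rolls are needed.
A packing using 8 paper rolls:
  roll 1: 17 + 5 = 22
  roll 2: 16 + 6 = 22
  roll 3: 15 + 7 = 22
  roll 4: 14 + 4 + 4 = 22
  roll 5: 14 + 2 = 16
  roll 6: 14 = 14
  roll 7: 13 = 13
  roll 8: 12 = 12
This matches the lower bound, so 8 is optimal.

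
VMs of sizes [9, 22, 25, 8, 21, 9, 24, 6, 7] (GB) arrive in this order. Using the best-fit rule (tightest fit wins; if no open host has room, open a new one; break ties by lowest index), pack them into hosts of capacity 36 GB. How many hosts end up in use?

  9 → host 1 (new)  [load 9/36]
  22 → host 1  [load 31/36]
  25 → host 2 (new)  [load 25/36]
  8 → host 2  [load 33/36]
  21 → host 3 (new)  [load 21/36]
  9 → host 3  [load 30/36]
  24 → host 4 (new)  [load 24/36]
  6 → host 3  [load 36/36]
  7 → host 4  [load 31/36]
4 hosts opened.

4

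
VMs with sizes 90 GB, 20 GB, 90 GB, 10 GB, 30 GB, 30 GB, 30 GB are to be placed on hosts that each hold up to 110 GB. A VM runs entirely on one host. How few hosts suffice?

3

Total = 90 + 90 + 30 + 30 + 30 + 20 + 10 = 300 GB.
Lower bound: ⌈300/110⌉ = 3 hosts.
A packing using 3 hosts:
  host 1: 90 + 20 = 110
  host 2: 90 + 10 = 100
  host 3: 30 + 30 + 30 = 90
This matches the lower bound, so 3 is optimal.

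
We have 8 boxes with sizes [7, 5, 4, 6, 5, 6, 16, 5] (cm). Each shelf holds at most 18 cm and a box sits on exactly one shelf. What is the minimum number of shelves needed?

4

Total = 16 + 7 + 6 + 6 + 5 + 5 + 5 + 4 = 54 cm.
Lower bound: ⌈54/18⌉ = 3 shelves.
A packing using 4 shelves:
  shelf 1: 16 = 16
  shelf 2: 7 + 6 + 5 = 18
  shelf 3: 6 + 5 + 5 = 16
  shelf 4: 4 = 4
No arrangement into 3 shelves stays within capacity, so 4 is optimal.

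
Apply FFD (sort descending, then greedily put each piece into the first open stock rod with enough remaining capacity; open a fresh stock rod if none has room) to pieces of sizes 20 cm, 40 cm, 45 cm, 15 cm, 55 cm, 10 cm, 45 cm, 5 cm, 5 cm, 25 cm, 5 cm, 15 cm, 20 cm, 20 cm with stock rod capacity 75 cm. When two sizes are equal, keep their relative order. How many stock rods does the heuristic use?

5

Sorted descending: 55, 45, 45, 40, 25, 20, 20, 20, 15, 15, 10, 5, 5, 5.
  55 → stock rod 1 (new)  [load 55/75]
  45 → stock rod 2 (new)  [load 45/75]
  45 → stock rod 3 (new)  [load 45/75]
  40 → stock rod 4 (new)  [load 40/75]
  25 → stock rod 2  [load 70/75]
  20 → stock rod 1  [load 75/75]
  20 → stock rod 3  [load 65/75]
  20 → stock rod 4  [load 60/75]
  15 → stock rod 4  [load 75/75]
  15 → stock rod 5 (new)  [load 15/75]
  10 → stock rod 3  [load 75/75]
  5 → stock rod 2  [load 75/75]
  5 → stock rod 5  [load 20/75]
  5 → stock rod 5  [load 25/75]
5 stock rods opened.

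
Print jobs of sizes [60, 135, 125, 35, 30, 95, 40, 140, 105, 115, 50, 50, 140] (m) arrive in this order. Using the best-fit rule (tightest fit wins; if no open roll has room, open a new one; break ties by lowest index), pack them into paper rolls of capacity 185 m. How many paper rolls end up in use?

7

  60 → roll 1 (new)  [load 60/185]
  135 → roll 2 (new)  [load 135/185]
  125 → roll 1  [load 185/185]
  35 → roll 2  [load 170/185]
  30 → roll 3 (new)  [load 30/185]
  95 → roll 3  [load 125/185]
  40 → roll 3  [load 165/185]
  140 → roll 4 (new)  [load 140/185]
  105 → roll 5 (new)  [load 105/185]
  115 → roll 6 (new)  [load 115/185]
  50 → roll 6  [load 165/185]
  50 → roll 5  [load 155/185]
  140 → roll 7 (new)  [load 140/185]
7 paper rolls opened.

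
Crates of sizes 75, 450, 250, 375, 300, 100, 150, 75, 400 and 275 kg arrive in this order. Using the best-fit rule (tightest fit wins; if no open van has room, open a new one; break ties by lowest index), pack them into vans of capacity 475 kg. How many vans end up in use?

  75 → van 1 (new)  [load 75/475]
  450 → van 2 (new)  [load 450/475]
  250 → van 1  [load 325/475]
  375 → van 3 (new)  [load 375/475]
  300 → van 4 (new)  [load 300/475]
  100 → van 3  [load 475/475]
  150 → van 1  [load 475/475]
  75 → van 4  [load 375/475]
  400 → van 5 (new)  [load 400/475]
  275 → van 6 (new)  [load 275/475]
6 vans opened.

6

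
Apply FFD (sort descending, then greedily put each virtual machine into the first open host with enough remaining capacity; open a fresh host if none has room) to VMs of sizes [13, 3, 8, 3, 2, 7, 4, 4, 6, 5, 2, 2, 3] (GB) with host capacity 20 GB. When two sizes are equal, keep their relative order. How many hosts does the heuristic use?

Sorted descending: 13, 8, 7, 6, 5, 4, 4, 3, 3, 3, 2, 2, 2.
  13 → host 1 (new)  [load 13/20]
  8 → host 2 (new)  [load 8/20]
  7 → host 1  [load 20/20]
  6 → host 2  [load 14/20]
  5 → host 2  [load 19/20]
  4 → host 3 (new)  [load 4/20]
  4 → host 3  [load 8/20]
  3 → host 3  [load 11/20]
  3 → host 3  [load 14/20]
  3 → host 3  [load 17/20]
  2 → host 3  [load 19/20]
  2 → host 4 (new)  [load 2/20]
  2 → host 4  [load 4/20]
4 hosts opened.

4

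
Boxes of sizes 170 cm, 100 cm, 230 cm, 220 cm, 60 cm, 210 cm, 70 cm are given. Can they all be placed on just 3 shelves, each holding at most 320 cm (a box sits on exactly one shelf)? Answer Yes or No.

No

Total = 1060 cm; ⌈1060/320⌉ = 4.
At least 4 shelves are required, but only 3 are allowed.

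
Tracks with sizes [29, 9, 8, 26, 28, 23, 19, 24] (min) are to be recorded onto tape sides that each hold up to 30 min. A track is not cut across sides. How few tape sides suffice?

7

Total = 29 + 28 + 26 + 24 + 23 + 19 + 9 + 8 = 166 min.
Lower bound: ⌈166/30⌉ = 6 tape sides.
A packing using 7 tape sides:
  side 1: 29 = 29
  side 2: 28 = 28
  side 3: 26 = 26
  side 4: 24 = 24
  side 5: 23 = 23
  side 6: 19 + 9 = 28
  side 7: 8 = 8
No arrangement into 6 tape sides stays within capacity, so 7 is optimal.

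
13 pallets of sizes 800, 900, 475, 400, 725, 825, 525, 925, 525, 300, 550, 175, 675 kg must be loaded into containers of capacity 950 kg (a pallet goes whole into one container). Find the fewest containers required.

10

Total = 925 + 900 + 825 + 800 + 725 + 675 + 550 + 525 + 525 + 475 + 400 + 300 + 175 = 7800 kg.
Lower bound: ⌈7800/950⌉ = 9 containers.
A packing using 10 containers:
  container 1: 925 = 925
  container 2: 900 = 900
  container 3: 825 = 825
  container 4: 800 = 800
  container 5: 725 + 175 = 900
  container 6: 675 = 675
  container 7: 550 + 400 = 950
  container 8: 525 + 300 = 825
  container 9: 525 = 525
  container 10: 475 = 475
No arrangement into 9 containers stays within capacity, so 10 is optimal.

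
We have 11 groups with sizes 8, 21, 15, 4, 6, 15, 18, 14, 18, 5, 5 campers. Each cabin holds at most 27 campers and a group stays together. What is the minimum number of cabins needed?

Total = 21 + 18 + 18 + 15 + 15 + 14 + 8 + 6 + 5 + 5 + 4 = 129 campers.
Lower bound: ⌈129/27⌉ = 5 cabins.
Also, 6 groups each exceed 27/2 campers, and no two of those can share a cabin, so at least 6 cabins are needed.
A packing using 6 cabins:
  cabin 1: 21 + 6 = 27
  cabin 2: 18 + 8 = 26
  cabin 3: 18 + 5 + 4 = 27
  cabin 4: 15 + 5 = 20
  cabin 5: 15 = 15
  cabin 6: 14 = 14
This matches the lower bound, so 6 is optimal.

6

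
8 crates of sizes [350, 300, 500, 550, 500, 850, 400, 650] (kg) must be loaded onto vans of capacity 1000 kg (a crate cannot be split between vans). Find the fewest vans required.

Total = 850 + 650 + 550 + 500 + 500 + 400 + 350 + 300 = 4100 kg.
Lower bound: ⌈4100/1000⌉ = 5 vans.
A packing using 5 vans:
  van 1: 850 = 850
  van 2: 650 + 350 = 1000
  van 3: 550 + 400 = 950
  van 4: 500 + 500 = 1000
  van 5: 300 = 300
This matches the lower bound, so 5 is optimal.

5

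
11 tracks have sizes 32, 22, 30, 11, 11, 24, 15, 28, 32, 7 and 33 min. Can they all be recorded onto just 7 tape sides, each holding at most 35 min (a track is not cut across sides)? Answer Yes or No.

No

Total = 245 min; ⌈245/35⌉ = 7.
The bound of 7 does not rule out 7, but exhaustive search shows no assignment into 7 tape sides of capacity 35 min exists — the minimum is 8.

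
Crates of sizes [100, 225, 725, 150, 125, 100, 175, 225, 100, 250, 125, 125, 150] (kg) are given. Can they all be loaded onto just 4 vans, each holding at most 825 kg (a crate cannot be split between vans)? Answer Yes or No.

Yes

A valid assignment using 4 vans:
  van 1: 725 + 100 = 825
  van 2: 250 + 225 + 225 + 125 = 825
  van 3: 175 + 150 + 150 + 125 + 125 + 100 = 825
  van 4: 100 = 100
Every load is within 825 kg, so 4 vans suffice.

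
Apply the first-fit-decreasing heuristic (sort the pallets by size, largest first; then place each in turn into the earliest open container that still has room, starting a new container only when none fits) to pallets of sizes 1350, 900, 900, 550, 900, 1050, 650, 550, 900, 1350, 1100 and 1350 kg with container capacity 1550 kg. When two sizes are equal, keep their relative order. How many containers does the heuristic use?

9

Sorted descending: 1350, 1350, 1350, 1100, 1050, 900, 900, 900, 900, 650, 550, 550.
  1350 → container 1 (new)  [load 1350/1550]
  1350 → container 2 (new)  [load 1350/1550]
  1350 → container 3 (new)  [load 1350/1550]
  1100 → container 4 (new)  [load 1100/1550]
  1050 → container 5 (new)  [load 1050/1550]
  900 → container 6 (new)  [load 900/1550]
  900 → container 7 (new)  [load 900/1550]
  900 → container 8 (new)  [load 900/1550]
  900 → container 9 (new)  [load 900/1550]
  650 → container 6  [load 1550/1550]
  550 → container 7  [load 1450/1550]
  550 → container 8  [load 1450/1550]
9 containers opened.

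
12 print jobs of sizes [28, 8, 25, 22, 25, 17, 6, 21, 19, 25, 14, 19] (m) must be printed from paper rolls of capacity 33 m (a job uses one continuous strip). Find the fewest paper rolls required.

Total = 28 + 25 + 25 + 25 + 22 + 21 + 19 + 19 + 17 + 14 + 8 + 6 = 229 m.
Lower bound: ⌈229/33⌉ = 7 paper rolls.
Also, 9 print jobs each exceed 33/2 m, and no two of those can share a roll, so at least 9 paper rolls are needed.
A packing using 9 paper rolls:
  roll 1: 28 = 28
  roll 2: 25 + 8 = 33
  roll 3: 25 + 6 = 31
  roll 4: 25 = 25
  roll 5: 22 = 22
  roll 6: 21 = 21
  roll 7: 19 + 14 = 33
  roll 8: 19 = 19
  roll 9: 17 = 17
This matches the lower bound, so 9 is optimal.

9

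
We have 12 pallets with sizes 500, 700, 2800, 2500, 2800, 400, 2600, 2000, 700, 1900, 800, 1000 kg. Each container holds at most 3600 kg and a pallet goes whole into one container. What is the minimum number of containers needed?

6

Total = 2800 + 2800 + 2600 + 2500 + 2000 + 1900 + 1000 + 800 + 700 + 700 + 500 + 400 = 18700 kg.
Lower bound: ⌈18700/3600⌉ = 6 containers.
A packing using 6 containers:
  container 1: 2800 + 800 = 3600
  container 2: 2800 + 700 = 3500
  container 3: 2600 + 1000 = 3600
  container 4: 2500 + 700 + 400 = 3600
  container 5: 2000 + 500 = 2500
  container 6: 1900 = 1900
This matches the lower bound, so 6 is optimal.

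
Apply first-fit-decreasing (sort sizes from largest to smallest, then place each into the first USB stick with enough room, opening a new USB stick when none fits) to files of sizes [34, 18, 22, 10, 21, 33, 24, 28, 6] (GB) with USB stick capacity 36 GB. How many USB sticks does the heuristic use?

7

Sorted descending: 34, 33, 28, 24, 22, 21, 18, 10, 6.
  34 → USB stick 1 (new)  [load 34/36]
  33 → USB stick 2 (new)  [load 33/36]
  28 → USB stick 3 (new)  [load 28/36]
  24 → USB stick 4 (new)  [load 24/36]
  22 → USB stick 5 (new)  [load 22/36]
  21 → USB stick 6 (new)  [load 21/36]
  18 → USB stick 7 (new)  [load 18/36]
  10 → USB stick 4  [load 34/36]
  6 → USB stick 3  [load 34/36]
7 USB sticks opened.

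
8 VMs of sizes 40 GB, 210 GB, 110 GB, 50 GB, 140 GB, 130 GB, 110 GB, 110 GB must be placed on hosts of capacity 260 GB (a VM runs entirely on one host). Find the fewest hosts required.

4

Total = 210 + 140 + 130 + 110 + 110 + 110 + 50 + 40 = 900 GB.
Lower bound: ⌈900/260⌉ = 4 hosts.
A packing using 4 hosts:
  host 1: 210 + 50 = 260
  host 2: 140 + 110 = 250
  host 3: 130 + 110 = 240
  host 4: 110 + 40 = 150
This matches the lower bound, so 4 is optimal.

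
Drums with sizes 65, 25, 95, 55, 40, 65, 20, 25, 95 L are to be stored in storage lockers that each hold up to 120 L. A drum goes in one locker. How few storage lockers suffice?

5

Total = 95 + 95 + 65 + 65 + 55 + 40 + 25 + 25 + 20 = 485 L.
Lower bound: ⌈485/120⌉ = 5 storage lockers.
A packing using 5 storage lockers:
  locker 1: 95 + 25 = 120
  locker 2: 95 + 25 = 120
  locker 3: 65 + 55 = 120
  locker 4: 65 + 40 = 105
  locker 5: 20 = 20
This matches the lower bound, so 5 is optimal.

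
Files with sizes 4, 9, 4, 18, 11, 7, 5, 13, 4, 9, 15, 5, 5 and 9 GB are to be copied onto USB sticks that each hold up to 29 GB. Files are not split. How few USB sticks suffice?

5

Total = 18 + 15 + 13 + 11 + 9 + 9 + 9 + 7 + 5 + 5 + 5 + 4 + 4 + 4 = 118 GB.
Lower bound: ⌈118/29⌉ = 5 USB sticks.
A packing using 5 USB sticks:
  USB stick 1: 18 + 11 = 29
  USB stick 2: 15 + 13 = 28
  USB stick 3: 9 + 9 + 9 = 27
  USB stick 4: 7 + 5 + 5 + 5 + 4 = 26
  USB stick 5: 4 + 4 = 8
This matches the lower bound, so 5 is optimal.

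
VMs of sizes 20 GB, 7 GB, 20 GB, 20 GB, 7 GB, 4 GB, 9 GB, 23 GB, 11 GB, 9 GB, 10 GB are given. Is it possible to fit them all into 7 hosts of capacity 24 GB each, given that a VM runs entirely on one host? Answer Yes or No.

Yes

A valid assignment using 7 hosts:
  host 1: 23 = 23
  host 2: 20 + 4 = 24
  host 3: 20 = 20
  host 4: 20 = 20
  host 5: 11 + 10 = 21
  host 6: 9 + 9 = 18
  host 7: 7 + 7 = 14
Every load is within 24 GB, so 7 hosts suffice.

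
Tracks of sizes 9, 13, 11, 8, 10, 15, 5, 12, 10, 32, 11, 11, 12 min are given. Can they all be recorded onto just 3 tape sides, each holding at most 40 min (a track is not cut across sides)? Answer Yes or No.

Total = 159 min; ⌈159/40⌉ = 4.
At least 4 tape sides are required, but only 3 are allowed.

No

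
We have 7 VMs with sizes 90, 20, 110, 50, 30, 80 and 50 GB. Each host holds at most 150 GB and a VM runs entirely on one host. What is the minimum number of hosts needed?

3

Total = 110 + 90 + 80 + 50 + 50 + 30 + 20 = 430 GB.
Lower bound: ⌈430/150⌉ = 3 hosts.
A packing using 3 hosts:
  host 1: 110 + 30 = 140
  host 2: 90 + 50 = 140
  host 3: 80 + 50 + 20 = 150
This matches the lower bound, so 3 is optimal.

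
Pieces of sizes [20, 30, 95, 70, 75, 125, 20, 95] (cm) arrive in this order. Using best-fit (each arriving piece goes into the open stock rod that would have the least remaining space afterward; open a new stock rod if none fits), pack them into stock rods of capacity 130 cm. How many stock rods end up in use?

  20 → stock rod 1 (new)  [load 20/130]
  30 → stock rod 1  [load 50/130]
  95 → stock rod 2 (new)  [load 95/130]
  70 → stock rod 1  [load 120/130]
  75 → stock rod 3 (new)  [load 75/130]
  125 → stock rod 4 (new)  [load 125/130]
  20 → stock rod 2  [load 115/130]
  95 → stock rod 5 (new)  [load 95/130]
5 stock rods opened.

5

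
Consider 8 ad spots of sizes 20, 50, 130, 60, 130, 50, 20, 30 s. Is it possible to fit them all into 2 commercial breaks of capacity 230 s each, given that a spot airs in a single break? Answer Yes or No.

No

Total = 490 s; ⌈490/230⌉ = 3.
At least 3 commercial breaks are required, but only 2 are allowed.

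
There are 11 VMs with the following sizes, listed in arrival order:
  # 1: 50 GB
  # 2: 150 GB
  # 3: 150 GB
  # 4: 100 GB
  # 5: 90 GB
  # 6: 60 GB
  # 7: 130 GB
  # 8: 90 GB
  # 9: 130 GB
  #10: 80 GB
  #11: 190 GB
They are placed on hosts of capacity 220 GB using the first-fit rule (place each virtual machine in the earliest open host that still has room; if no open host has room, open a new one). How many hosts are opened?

6

  50 → host 1 (new)  [load 50/220]
  150 → host 1  [load 200/220]
  150 → host 2 (new)  [load 150/220]
  100 → host 3 (new)  [load 100/220]
  90 → host 3  [load 190/220]
  60 → host 2  [load 210/220]
  130 → host 4 (new)  [load 130/220]
  90 → host 4  [load 220/220]
  130 → host 5 (new)  [load 130/220]
  80 → host 5  [load 210/220]
  190 → host 6 (new)  [load 190/220]
6 hosts opened.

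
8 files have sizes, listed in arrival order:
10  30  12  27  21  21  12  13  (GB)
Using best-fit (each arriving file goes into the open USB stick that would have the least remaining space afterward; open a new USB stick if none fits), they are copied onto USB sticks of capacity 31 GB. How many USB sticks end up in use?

  10 → USB stick 1 (new)  [load 10/31]
  30 → USB stick 2 (new)  [load 30/31]
  12 → USB stick 1  [load 22/31]
  27 → USB stick 3 (new)  [load 27/31]
  21 → USB stick 4 (new)  [load 21/31]
  21 → USB stick 5 (new)  [load 21/31]
  12 → USB stick 6 (new)  [load 12/31]
  13 → USB stick 6  [load 25/31]
6 USB sticks opened.

6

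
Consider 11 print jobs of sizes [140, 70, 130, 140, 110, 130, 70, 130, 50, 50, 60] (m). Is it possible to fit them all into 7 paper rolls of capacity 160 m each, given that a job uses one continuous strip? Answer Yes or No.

Total = 1080 m; ⌈1080/160⌉ = 7.
The bound of 7 does not rule out 7, but exhaustive search shows no assignment into 7 paper rolls of capacity 160 m exists — the minimum is 8.

No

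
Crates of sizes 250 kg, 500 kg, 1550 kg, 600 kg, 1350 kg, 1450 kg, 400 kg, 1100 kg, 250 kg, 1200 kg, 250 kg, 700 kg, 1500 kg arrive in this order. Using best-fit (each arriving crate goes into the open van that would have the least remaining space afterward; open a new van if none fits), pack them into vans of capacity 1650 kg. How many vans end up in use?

  250 → van 1 (new)  [load 250/1650]
  500 → van 1  [load 750/1650]
  1550 → van 2 (new)  [load 1550/1650]
  600 → van 1  [load 1350/1650]
  1350 → van 3 (new)  [load 1350/1650]
  1450 → van 4 (new)  [load 1450/1650]
  400 → van 5 (new)  [load 400/1650]
  1100 → van 5  [load 1500/1650]
  250 → van 1  [load 1600/1650]
  1200 → van 6 (new)  [load 1200/1650]
  250 → van 3  [load 1600/1650]
  700 → van 7 (new)  [load 700/1650]
  1500 → van 8 (new)  [load 1500/1650]
8 vans opened.

8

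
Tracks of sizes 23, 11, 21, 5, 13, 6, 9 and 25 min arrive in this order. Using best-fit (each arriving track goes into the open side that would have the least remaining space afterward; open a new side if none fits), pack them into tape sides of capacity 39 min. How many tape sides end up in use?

4

  23 → side 1 (new)  [load 23/39]
  11 → side 1  [load 34/39]
  21 → side 2 (new)  [load 21/39]
  5 → side 1  [load 39/39]
  13 → side 2  [load 34/39]
  6 → side 3 (new)  [load 6/39]
  9 → side 3  [load 15/39]
  25 → side 4 (new)  [load 25/39]
4 tape sides opened.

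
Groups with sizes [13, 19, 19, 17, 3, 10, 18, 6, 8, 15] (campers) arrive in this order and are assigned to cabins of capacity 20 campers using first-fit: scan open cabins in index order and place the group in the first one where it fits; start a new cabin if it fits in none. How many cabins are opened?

  13 → cabin 1 (new)  [load 13/20]
  19 → cabin 2 (new)  [load 19/20]
  19 → cabin 3 (new)  [load 19/20]
  17 → cabin 4 (new)  [load 17/20]
  3 → cabin 1  [load 16/20]
  10 → cabin 5 (new)  [load 10/20]
  18 → cabin 6 (new)  [load 18/20]
  6 → cabin 5  [load 16/20]
  8 → cabin 7 (new)  [load 8/20]
  15 → cabin 8 (new)  [load 15/20]
8 cabins opened.

8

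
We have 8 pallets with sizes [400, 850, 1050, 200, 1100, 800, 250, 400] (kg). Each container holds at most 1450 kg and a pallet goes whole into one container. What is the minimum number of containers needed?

4

Total = 1100 + 1050 + 850 + 800 + 400 + 400 + 250 + 200 = 5050 kg.
Lower bound: ⌈5050/1450⌉ = 4 containers.
A packing using 4 containers:
  container 1: 1100 + 250 = 1350
  container 2: 1050 + 400 = 1450
  container 3: 850 + 400 + 200 = 1450
  container 4: 800 = 800
This matches the lower bound, so 4 is optimal.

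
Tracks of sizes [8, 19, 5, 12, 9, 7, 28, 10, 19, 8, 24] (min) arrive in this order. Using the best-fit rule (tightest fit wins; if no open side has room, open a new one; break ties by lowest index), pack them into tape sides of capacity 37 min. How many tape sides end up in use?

  8 → side 1 (new)  [load 8/37]
  19 → side 1  [load 27/37]
  5 → side 1  [load 32/37]
  12 → side 2 (new)  [load 12/37]
  9 → side 2  [load 21/37]
  7 → side 2  [load 28/37]
  28 → side 3 (new)  [load 28/37]
  10 → side 4 (new)  [load 10/37]
  19 → side 4  [load 29/37]
  8 → side 4  [load 37/37]
  24 → side 5 (new)  [load 24/37]
5 tape sides opened.

5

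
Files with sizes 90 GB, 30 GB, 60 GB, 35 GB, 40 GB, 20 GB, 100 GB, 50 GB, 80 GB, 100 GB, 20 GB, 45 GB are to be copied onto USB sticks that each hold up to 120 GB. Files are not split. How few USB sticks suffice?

Total = 100 + 100 + 90 + 80 + 60 + 50 + 45 + 40 + 35 + 30 + 20 + 20 = 670 GB.
Lower bound: ⌈670/120⌉ = 6 USB sticks.
A packing using 6 USB sticks:
  USB stick 1: 100 + 20 = 120
  USB stick 2: 100 + 20 = 120
  USB stick 3: 90 + 30 = 120
  USB stick 4: 80 + 40 = 120
  USB stick 5: 60 + 50 = 110
  USB stick 6: 45 + 35 = 80
This matches the lower bound, so 6 is optimal.

6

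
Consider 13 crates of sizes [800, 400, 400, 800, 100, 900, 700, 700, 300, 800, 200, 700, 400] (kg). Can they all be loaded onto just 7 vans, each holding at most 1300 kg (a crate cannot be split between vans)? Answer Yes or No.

A valid assignment using 7 vans:
  van 1: 900 + 400 = 1300
  van 2: 800 + 400 + 100 = 1300
  van 3: 800 + 400 = 1200
  van 4: 800 + 300 + 200 = 1300
  van 5: 700 = 700
  van 6: 700 = 700
  van 7: 700 = 700
Every load is within 1300 kg, so 7 vans suffice.

Yes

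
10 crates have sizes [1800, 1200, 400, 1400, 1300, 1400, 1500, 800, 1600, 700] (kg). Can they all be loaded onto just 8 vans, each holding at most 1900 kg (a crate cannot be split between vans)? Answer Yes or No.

Yes

A valid assignment using 8 vans:
  van 1: 1800 = 1800
  van 2: 1600 = 1600
  van 3: 1500 + 400 = 1900
  van 4: 1400 = 1400
  van 5: 1400 = 1400
  van 6: 1300 = 1300
  van 7: 1200 + 700 = 1900
  van 8: 800 = 800
Every load is within 1900 kg, so 8 vans suffice.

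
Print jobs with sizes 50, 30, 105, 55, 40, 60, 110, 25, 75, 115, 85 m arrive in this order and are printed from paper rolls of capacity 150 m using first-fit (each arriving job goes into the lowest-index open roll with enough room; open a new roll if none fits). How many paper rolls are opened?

7

  50 → roll 1 (new)  [load 50/150]
  30 → roll 1  [load 80/150]
  105 → roll 2 (new)  [load 105/150]
  55 → roll 1  [load 135/150]
  40 → roll 2  [load 145/150]
  60 → roll 3 (new)  [load 60/150]
  110 → roll 4 (new)  [load 110/150]
  25 → roll 3  [load 85/150]
  75 → roll 5 (new)  [load 75/150]
  115 → roll 6 (new)  [load 115/150]
  85 → roll 7 (new)  [load 85/150]
7 paper rolls opened.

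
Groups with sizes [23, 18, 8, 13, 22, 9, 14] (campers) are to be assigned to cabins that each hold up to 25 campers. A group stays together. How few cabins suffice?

5

Total = 23 + 22 + 18 + 14 + 13 + 9 + 8 = 107 campers.
Lower bound: ⌈107/25⌉ = 5 cabins.
A packing using 5 cabins:
  cabin 1: 23 = 23
  cabin 2: 22 = 22
  cabin 3: 18 = 18
  cabin 4: 14 + 9 = 23
  cabin 5: 13 + 8 = 21
This matches the lower bound, so 5 is optimal.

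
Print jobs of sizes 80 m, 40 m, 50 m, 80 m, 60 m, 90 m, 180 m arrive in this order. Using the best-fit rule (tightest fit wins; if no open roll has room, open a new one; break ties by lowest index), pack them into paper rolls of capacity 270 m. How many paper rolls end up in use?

3

  80 → roll 1 (new)  [load 80/270]
  40 → roll 1  [load 120/270]
  50 → roll 1  [load 170/270]
  80 → roll 1  [load 250/270]
  60 → roll 2 (new)  [load 60/270]
  90 → roll 2  [load 150/270]
  180 → roll 3 (new)  [load 180/270]
3 paper rolls opened.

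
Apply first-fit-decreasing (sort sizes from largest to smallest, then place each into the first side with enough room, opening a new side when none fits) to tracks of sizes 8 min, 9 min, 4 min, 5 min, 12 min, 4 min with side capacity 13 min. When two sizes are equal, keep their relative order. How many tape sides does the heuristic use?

Sorted descending: 12, 9, 8, 5, 4, 4.
  12 → side 1 (new)  [load 12/13]
  9 → side 2 (new)  [load 9/13]
  8 → side 3 (new)  [load 8/13]
  5 → side 3  [load 13/13]
  4 → side 2  [load 13/13]
  4 → side 4 (new)  [load 4/13]
4 tape sides opened.

4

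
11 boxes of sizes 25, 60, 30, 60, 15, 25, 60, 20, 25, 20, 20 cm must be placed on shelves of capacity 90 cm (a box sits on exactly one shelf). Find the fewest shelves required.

5

Total = 60 + 60 + 60 + 30 + 25 + 25 + 25 + 20 + 20 + 20 + 15 = 360 cm.
Lower bound: ⌈360/90⌉ = 4 shelves.
A packing using 5 shelves:
  shelf 1: 60 + 30 = 90
  shelf 2: 60 + 25 = 85
  shelf 3: 60 + 25 = 85
  shelf 4: 25 + 20 + 20 + 20 = 85
  shelf 5: 15 = 15
No arrangement into 4 shelves stays within capacity, so 5 is optimal.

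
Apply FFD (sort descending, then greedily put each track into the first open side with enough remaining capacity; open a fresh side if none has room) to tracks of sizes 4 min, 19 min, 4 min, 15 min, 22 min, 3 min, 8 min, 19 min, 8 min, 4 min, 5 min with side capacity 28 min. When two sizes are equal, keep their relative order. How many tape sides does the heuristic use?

Sorted descending: 22, 19, 19, 15, 8, 8, 5, 4, 4, 4, 3.
  22 → side 1 (new)  [load 22/28]
  19 → side 2 (new)  [load 19/28]
  19 → side 3 (new)  [load 19/28]
  15 → side 4 (new)  [load 15/28]
  8 → side 2  [load 27/28]
  8 → side 3  [load 27/28]
  5 → side 1  [load 27/28]
  4 → side 4  [load 19/28]
  4 → side 4  [load 23/28]
  4 → side 4  [load 27/28]
  3 → side 5 (new)  [load 3/28]
5 tape sides opened.

5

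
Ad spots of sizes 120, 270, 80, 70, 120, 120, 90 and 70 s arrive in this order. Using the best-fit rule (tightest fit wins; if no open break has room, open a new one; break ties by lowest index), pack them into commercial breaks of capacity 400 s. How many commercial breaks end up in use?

  120 → break 1 (new)  [load 120/400]
  270 → break 1  [load 390/400]
  80 → break 2 (new)  [load 80/400]
  70 → break 2  [load 150/400]
  120 → break 2  [load 270/400]
  120 → break 2  [load 390/400]
  90 → break 3 (new)  [load 90/400]
  70 → break 3  [load 160/400]
3 commercial breaks opened.

3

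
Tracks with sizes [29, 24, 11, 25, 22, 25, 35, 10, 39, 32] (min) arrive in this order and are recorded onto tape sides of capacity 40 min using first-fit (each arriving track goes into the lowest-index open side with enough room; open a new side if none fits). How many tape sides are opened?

  29 → side 1 (new)  [load 29/40]
  24 → side 2 (new)  [load 24/40]
  11 → side 1  [load 40/40]
  25 → side 3 (new)  [load 25/40]
  22 → side 4 (new)  [load 22/40]
  25 → side 5 (new)  [load 25/40]
  35 → side 6 (new)  [load 35/40]
  10 → side 2  [load 34/40]
  39 → side 7 (new)  [load 39/40]
  32 → side 8 (new)  [load 32/40]
8 tape sides opened.

8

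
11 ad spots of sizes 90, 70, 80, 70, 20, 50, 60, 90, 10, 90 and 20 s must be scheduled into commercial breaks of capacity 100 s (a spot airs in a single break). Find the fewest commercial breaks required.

Total = 90 + 90 + 90 + 80 + 70 + 70 + 60 + 50 + 20 + 20 + 10 = 650 s.
Lower bound: ⌈650/100⌉ = 7 commercial breaks.
A packing using 8 commercial breaks:
  break 1: 90 + 10 = 100
  break 2: 90 = 90
  break 3: 90 = 90
  break 4: 80 + 20 = 100
  break 5: 70 + 20 = 90
  break 6: 70 = 70
  break 7: 60 = 60
  break 8: 50 = 50
No arrangement into 7 commercial breaks stays within capacity, so 8 is optimal.

8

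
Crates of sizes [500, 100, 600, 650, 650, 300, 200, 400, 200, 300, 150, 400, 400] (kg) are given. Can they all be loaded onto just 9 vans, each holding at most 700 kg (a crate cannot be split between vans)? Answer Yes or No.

Yes

A valid assignment using 8 vans:
  van 1: 650 = 650
  van 2: 650 = 650
  van 3: 600 + 100 = 700
  van 4: 500 + 200 = 700
  van 5: 400 + 300 = 700
  van 6: 400 + 300 = 700
  van 7: 400 + 200 = 600
  van 8: 150 = 150
That uses only 8 ≤ 9, so 9 vans are enough.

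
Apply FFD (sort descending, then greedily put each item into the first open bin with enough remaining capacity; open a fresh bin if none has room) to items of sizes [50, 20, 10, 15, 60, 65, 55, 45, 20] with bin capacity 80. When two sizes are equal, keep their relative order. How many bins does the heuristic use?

Sorted descending: 65, 60, 55, 50, 45, 20, 20, 15, 10.
  65 → bin 1 (new)  [load 65/80]
  60 → bin 2 (new)  [load 60/80]
  55 → bin 3 (new)  [load 55/80]
  50 → bin 4 (new)  [load 50/80]
  45 → bin 5 (new)  [load 45/80]
  20 → bin 2  [load 80/80]
  20 → bin 3  [load 75/80]
  15 → bin 1  [load 80/80]
  10 → bin 4  [load 60/80]
5 bins opened.

5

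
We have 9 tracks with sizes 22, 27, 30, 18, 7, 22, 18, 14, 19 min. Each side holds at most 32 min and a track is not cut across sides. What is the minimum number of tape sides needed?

7

Total = 30 + 27 + 22 + 22 + 19 + 18 + 18 + 14 + 7 = 177 min.
Lower bound: ⌈177/32⌉ = 6 tape sides.
Also, 7 tracks each exceed 16 min, and no two of those can share a side, so at least 7 tape sides are needed.
A packing using 7 tape sides:
  side 1: 30 = 30
  side 2: 27 = 27
  side 3: 22 + 7 = 29
  side 4: 22 = 22
  side 5: 19 = 19
  side 6: 18 + 14 = 32
  side 7: 18 = 18
This matches the lower bound, so 7 is optimal.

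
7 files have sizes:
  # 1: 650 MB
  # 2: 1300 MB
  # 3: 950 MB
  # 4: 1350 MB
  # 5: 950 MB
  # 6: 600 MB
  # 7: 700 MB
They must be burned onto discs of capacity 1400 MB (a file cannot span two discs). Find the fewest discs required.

Total = 1350 + 1300 + 950 + 950 + 700 + 650 + 600 = 6500 MB.
Lower bound: ⌈6500/1400⌉ = 5 discs.
A packing using 6 discs:
  disc 1: 1350 = 1350
  disc 2: 1300 = 1300
  disc 3: 950 = 950
  disc 4: 950 = 950
  disc 5: 700 + 650 = 1350
  disc 6: 600 = 600
No arrangement into 5 discs stays within capacity, so 6 is optimal.

6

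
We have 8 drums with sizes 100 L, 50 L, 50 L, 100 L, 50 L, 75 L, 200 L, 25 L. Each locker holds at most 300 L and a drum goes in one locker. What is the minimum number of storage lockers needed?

Total = 200 + 100 + 100 + 75 + 50 + 50 + 50 + 25 = 650 L.
Lower bound: ⌈650/300⌉ = 3 storage lockers.
A packing using 3 storage lockers:
  locker 1: 200 + 100 = 300
  locker 2: 100 + 75 + 50 + 50 + 25 = 300
  locker 3: 50 = 50
This matches the lower bound, so 3 is optimal.

3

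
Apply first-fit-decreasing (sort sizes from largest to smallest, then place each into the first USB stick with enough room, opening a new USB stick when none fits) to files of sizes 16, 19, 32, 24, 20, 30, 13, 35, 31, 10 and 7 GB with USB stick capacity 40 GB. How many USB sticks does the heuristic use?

Sorted descending: 35, 32, 31, 30, 24, 20, 19, 16, 13, 10, 7.
  35 → USB stick 1 (new)  [load 35/40]
  32 → USB stick 2 (new)  [load 32/40]
  31 → USB stick 3 (new)  [load 31/40]
  30 → USB stick 4 (new)  [load 30/40]
  24 → USB stick 5 (new)  [load 24/40]
  20 → USB stick 6 (new)  [load 20/40]
  19 → USB stick 6  [load 39/40]
  16 → USB stick 5  [load 40/40]
  13 → USB stick 7 (new)  [load 13/40]
  10 → USB stick 4  [load 40/40]
  7 → USB stick 2  [load 39/40]
7 USB sticks opened.

7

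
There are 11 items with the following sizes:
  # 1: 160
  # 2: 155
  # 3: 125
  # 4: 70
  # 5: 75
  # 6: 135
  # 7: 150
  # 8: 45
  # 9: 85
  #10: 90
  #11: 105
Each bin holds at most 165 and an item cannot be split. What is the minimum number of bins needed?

Total = 160 + 155 + 150 + 135 + 125 + 105 + 90 + 85 + 75 + 70 + 45 = 1195.
Lower bound: ⌈1195/165⌉ = 8 bins.
A packing using 8 bins:
  bin 1: 160 = 160
  bin 2: 155 = 155
  bin 3: 150 = 150
  bin 4: 135 = 135
  bin 5: 125 = 125
  bin 6: 105 + 45 = 150
  bin 7: 90 + 75 = 165
  bin 8: 85 + 70 = 155
This matches the lower bound, so 8 is optimal.

8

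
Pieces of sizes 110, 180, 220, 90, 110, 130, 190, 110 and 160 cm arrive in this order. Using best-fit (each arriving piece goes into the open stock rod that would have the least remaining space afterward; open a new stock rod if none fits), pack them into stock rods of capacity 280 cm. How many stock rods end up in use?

  110 → stock rod 1 (new)  [load 110/280]
  180 → stock rod 2 (new)  [load 180/280]
  220 → stock rod 3 (new)  [load 220/280]
  90 → stock rod 2  [load 270/280]
  110 → stock rod 1  [load 220/280]
  130 → stock rod 4 (new)  [load 130/280]
  190 → stock rod 5 (new)  [load 190/280]
  110 → stock rod 4  [load 240/280]
  160 → stock rod 6 (new)  [load 160/280]
6 stock rods opened.

6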